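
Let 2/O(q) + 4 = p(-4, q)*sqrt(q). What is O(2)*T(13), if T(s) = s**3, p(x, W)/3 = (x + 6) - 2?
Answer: -2197/2 ≈ -1098.5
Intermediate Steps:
p(x, W) = 12 + 3*x (p(x, W) = 3*((x + 6) - 2) = 3*((6 + x) - 2) = 3*(4 + x) = 12 + 3*x)
O(q) = -1/2 (O(q) = 2/(-4 + (12 + 3*(-4))*sqrt(q)) = 2/(-4 + (12 - 12)*sqrt(q)) = 2/(-4 + 0*sqrt(q)) = 2/(-4 + 0) = 2/(-4) = 2*(-1/4) = -1/2)
O(2)*T(13) = -1/2*13**3 = -1/2*2197 = -2197/2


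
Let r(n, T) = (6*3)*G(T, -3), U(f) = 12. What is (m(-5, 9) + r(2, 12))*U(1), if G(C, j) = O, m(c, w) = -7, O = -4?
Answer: -948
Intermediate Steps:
G(C, j) = -4
r(n, T) = -72 (r(n, T) = (6*3)*(-4) = 18*(-4) = -72)
(m(-5, 9) + r(2, 12))*U(1) = (-7 - 72)*12 = -79*12 = -948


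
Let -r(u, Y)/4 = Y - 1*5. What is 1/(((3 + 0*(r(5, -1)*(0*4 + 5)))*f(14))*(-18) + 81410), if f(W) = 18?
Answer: 1/80438 ≈ 1.2432e-5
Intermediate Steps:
r(u, Y) = 20 - 4*Y (r(u, Y) = -4*(Y - 1*5) = -4*(Y - 5) = -4*(-5 + Y) = 20 - 4*Y)
1/(((3 + 0*(r(5, -1)*(0*4 + 5)))*f(14))*(-18) + 81410) = 1/(((3 + 0*((20 - 4*(-1))*(0*4 + 5)))*18)*(-18) + 81410) = 1/(((3 + 0*((20 + 4)*(0 + 5)))*18)*(-18) + 81410) = 1/(((3 + 0*(24*5))*18)*(-18) + 81410) = 1/(((3 + 0*120)*18)*(-18) + 81410) = 1/(((3 + 0)*18)*(-18) + 81410) = 1/((3*18)*(-18) + 81410) = 1/(54*(-18) + 81410) = 1/(-972 + 81410) = 1/80438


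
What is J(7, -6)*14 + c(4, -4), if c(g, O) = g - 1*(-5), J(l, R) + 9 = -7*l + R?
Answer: -887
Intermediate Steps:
J(l, R) = -9 + R - 7*l (J(l, R) = -9 + (-7*l + R) = -9 + (R - 7*l) = -9 + R - 7*l)
c(g, O) = 5 + g (c(g, O) = g + 5 = 5 + g)
J(7, -6)*14 + c(4, -4) = (-9 - 6 - 7*7)*14 + (5 + 4) = (-9 - 6 - 49)*14 + 9 = -64*14 + 9 = -896 + 9 = -887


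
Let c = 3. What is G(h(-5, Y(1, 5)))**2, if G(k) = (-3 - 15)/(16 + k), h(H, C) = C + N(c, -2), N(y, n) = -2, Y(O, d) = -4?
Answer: 81/25 ≈ 3.2400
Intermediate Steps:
h(H, C) = -2 + C (h(H, C) = C - 2 = -2 + C)
G(k) = -18/(16 + k)
G(h(-5, Y(1, 5)))**2 = (-18/(16 + (-2 - 4)))**2 = (-18/(16 - 6))**2 = (-18/10)**2 = (-18*1/10)**2 = (-9/5)**2 = 81/25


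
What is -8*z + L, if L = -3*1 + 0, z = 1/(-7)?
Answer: -13/7 ≈ -1.8571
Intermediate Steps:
z = -1/7 ≈ -0.14286
L = -3 (L = -3 + 0 = -3)
-8*z + L = -8*(-1/7) - 3 = 8/7 - 3 = -13/7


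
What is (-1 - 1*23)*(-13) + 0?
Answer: 312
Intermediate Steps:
(-1 - 1*23)*(-13) + 0 = (-1 - 23)*(-13) + 0 = -24*(-13) + 0 = 312 + 0 = 312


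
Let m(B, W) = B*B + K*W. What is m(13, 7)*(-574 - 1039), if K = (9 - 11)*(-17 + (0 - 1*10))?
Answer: -882311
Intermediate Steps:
K = 54 (K = -2*(-17 + (0 - 10)) = -2*(-17 - 10) = -2*(-27) = 54)
m(B, W) = B² + 54*W (m(B, W) = B*B + 54*W = B² + 54*W)
m(13, 7)*(-574 - 1039) = (13² + 54*7)*(-574 - 1039) = (169 + 378)*(-1613) = 547*(-1613) = -882311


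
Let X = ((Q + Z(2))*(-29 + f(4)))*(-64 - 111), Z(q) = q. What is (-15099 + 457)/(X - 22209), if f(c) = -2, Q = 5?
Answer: -7321/7883 ≈ -0.92871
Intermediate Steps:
X = 37975 (X = ((5 + 2)*(-29 - 2))*(-64 - 111) = (7*(-31))*(-175) = -217*(-175) = 37975)
(-15099 + 457)/(X - 22209) = (-15099 + 457)/(37975 - 22209) = -14642/15766 = -14642*1/15766 = -7321/7883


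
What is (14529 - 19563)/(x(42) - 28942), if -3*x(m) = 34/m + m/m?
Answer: 158571/911692 ≈ 0.17393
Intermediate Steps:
x(m) = -1/3 - 34/(3*m) (x(m) = -(34/m + m/m)/3 = -(34/m + 1)/3 = -(1 + 34/m)/3 = -1/3 - 34/(3*m))
(14529 - 19563)/(x(42) - 28942) = (14529 - 19563)/((1/3)*(-34 - 1*42)/42 - 28942) = -5034/((1/3)*(1/42)*(-34 - 42) - 28942) = -5034/((1/3)*(1/42)*(-76) - 28942) = -5034/(-38/63 - 28942) = -5034/(-1823384/63) = -5034*(-63/1823384) = 158571/911692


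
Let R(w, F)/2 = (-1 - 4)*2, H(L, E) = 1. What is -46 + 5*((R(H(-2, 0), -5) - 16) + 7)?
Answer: -191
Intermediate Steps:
R(w, F) = -20 (R(w, F) = 2*((-1 - 4)*2) = 2*(-5*2) = 2*(-10) = -20)
-46 + 5*((R(H(-2, 0), -5) - 16) + 7) = -46 + 5*((-20 - 16) + 7) = -46 + 5*(-36 + 7) = -46 + 5*(-29) = -46 - 145 = -191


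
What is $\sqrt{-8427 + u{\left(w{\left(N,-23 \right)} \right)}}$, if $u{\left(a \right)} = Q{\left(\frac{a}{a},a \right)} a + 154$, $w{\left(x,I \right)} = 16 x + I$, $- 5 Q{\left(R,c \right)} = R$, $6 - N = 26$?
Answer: $\frac{3 i \sqrt{22790}}{5} \approx 90.578 i$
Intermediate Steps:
$N = -20$ ($N = 6 - 26 = -20$)
$Q{\left(R,c \right)} = - \frac{R}{5}$
$w{\left(x,I \right)} = I + 16 x$
$u{\left(a \right)} = 154 - \frac{a}{5}$ ($u{\left(a \right)} = - \frac{a \frac{1}{a}}{5} a + 154 = \left(- \frac{1}{5}\right) 1 a + 154 = - \frac{a}{5} + 154 = 154 - \frac{a}{5}$)
$\sqrt{-8427 + u{\left(w{\left(N,-23 \right)} \right)}} = \sqrt{-8427 + \left(154 - \frac{-23 + 16 \left(-20\right)}{5}\right)} = \sqrt{-8427 + \left(154 - \frac{-23 - 320}{5}\right)} = \sqrt{-8427 + \left(154 - - \frac{343}{5}\right)} = \sqrt{-8427 + \left(154 + \frac{343}{5}\right)} = \sqrt{-8427 + \frac{1113}{5}} = \sqrt{- \frac{41022}{5}} = \frac{3 i \sqrt{22790}}{5}$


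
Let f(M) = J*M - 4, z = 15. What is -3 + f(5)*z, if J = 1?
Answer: 12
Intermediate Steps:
f(M) = -4 + M (f(M) = 1*M - 4 = M - 4 = -4 + M)
-3 + f(5)*z = -3 + (-4 + 5)*15 = -3 + 1*15 = -3 + 15 = 12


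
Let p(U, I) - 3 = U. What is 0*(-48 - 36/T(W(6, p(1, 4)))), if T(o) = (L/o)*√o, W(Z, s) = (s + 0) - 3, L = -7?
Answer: 0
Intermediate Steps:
p(U, I) = 3 + U
W(Z, s) = -3 + s (W(Z, s) = s - 3 = -3 + s)
T(o) = -7/√o (T(o) = (-7/o)*√o = -7/√o)
0*(-48 - 36/T(W(6, p(1, 4)))) = 0*(-48 - 36*(-√(-3 + (3 + 1))/7)) = 0*(-48 - 36*(-√(-3 + 4)/7)) = 0*(-48 - 36/((-7/√1))) = 0*(-48 - 36/((-7*1))) = 0*(-48 - 36/(-7)) = 0*(-48 - 36*(-⅐)) = 0*(-48 + 36/7) = 0*(-300/7) = 0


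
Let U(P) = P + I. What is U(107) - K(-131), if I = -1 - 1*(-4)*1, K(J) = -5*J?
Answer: -545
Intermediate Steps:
I = 3 (I = -1 + 4*1 = -1 + 4 = 3)
U(P) = 3 + P (U(P) = P + 3 = 3 + P)
U(107) - K(-131) = (3 + 107) - (-5)*(-131) = 110 - 1*655 = 110 - 655 = -545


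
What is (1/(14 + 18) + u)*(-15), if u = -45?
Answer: 21585/32 ≈ 674.53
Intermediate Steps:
(1/(14 + 18) + u)*(-15) = (1/(14 + 18) - 45)*(-15) = (1/32 - 45)*(-15) = -1439/32*(-15) = 21585/32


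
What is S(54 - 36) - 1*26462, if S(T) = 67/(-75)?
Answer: -1984717/75 ≈ -26463.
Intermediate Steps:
S(T) = -67/75 (S(T) = 67*(-1/75) = -67/75)
S(54 - 36) - 1*26462 = -67/75 - 1*26462 = -67/75 - 26462 = -1984717/75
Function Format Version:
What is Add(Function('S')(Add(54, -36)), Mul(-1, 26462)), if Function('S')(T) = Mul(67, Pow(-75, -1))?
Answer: Rational(-1984717, 75) ≈ -26463.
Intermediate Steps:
Function('S')(T) = Rational(-67, 75) (Function('S')(T) = Mul(67, Rational(-1, 75)) = Rational(-67, 75))
Add(Function('S')(Add(54, -36)), Mul(-1, 26462)) = Add(Rational(-67, 75), Mul(-1, 26462)) = Add(Rational(-67, 75), -26462) = Rational(-1984717, 75)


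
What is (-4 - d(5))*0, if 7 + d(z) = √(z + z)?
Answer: 0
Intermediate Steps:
d(z) = -7 + √2*√z (d(z) = -7 + √(z + z) = -7 + √(2*z) = -7 + √2*√z)
(-4 - d(5))*0 = (-4 - (-7 + √2*√5))*0 = (-4 - (-7 + √10))*0 = (-4 + (7 - √10))*0 = (3 - √10)*0 = 0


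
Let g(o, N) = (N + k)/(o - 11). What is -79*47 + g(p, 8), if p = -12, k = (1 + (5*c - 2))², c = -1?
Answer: -85443/23 ≈ -3714.9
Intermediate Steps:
k = 36 (k = (1 + (5*(-1) - 2))² = (1 + (-5 - 2))² = (1 - 7)² = (-6)² = 36)
g(o, N) = (36 + N)/(-11 + o) (g(o, N) = (N + 36)/(o - 11) = (36 + N)/(-11 + o))
-79*47 + g(p, 8) = -79*47 + (36 + 8)/(-11 - 12) = -3713 + 44/(-23) = -3713 - 1/23*44 = -3713 - 44/23 = -85443/23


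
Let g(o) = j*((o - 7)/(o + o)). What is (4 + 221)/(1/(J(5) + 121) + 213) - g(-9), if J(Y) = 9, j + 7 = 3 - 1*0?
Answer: 1149362/249219 ≈ 4.6119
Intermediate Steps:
j = -4 (j = -7 + (3 - 1*0) = -7 + (3 + 0) = -7 + 3 = -4)
g(o) = -2*(-7 + o)/o (g(o) = -4*(o - 7)/(o + o) = -4*(-7 + o)/(2*o) = -4*(-7 + o)*1/(2*o) = -2*(-7 + o)/o)
(4 + 221)/(1/(J(5) + 121) + 213) - g(-9) = (4 + 221)/(1/(9 + 121) + 213) - (-2 + 14/(-9)) = 225/(1/130 + 213) - (-2 + 14*(-⅑)) = 225/(1/130 + 213) - (-2 - 14/9) = 225/(27691/130) - 1*(-32/9) = 225*(130/27691) + 32/9 = 29250/27691 + 32/9 = 1149362/249219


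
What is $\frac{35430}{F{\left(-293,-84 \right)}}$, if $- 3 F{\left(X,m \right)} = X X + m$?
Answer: $- \frac{21258}{17153} \approx -1.2393$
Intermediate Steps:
$F{\left(X,m \right)} = - \frac{m}{3} - \frac{X^{2}}{3}$ ($F{\left(X,m \right)} = - \frac{X X + m}{3} = - \frac{X^{2} + m}{3} = - \frac{m + X^{2}}{3} = - \frac{m}{3} - \frac{X^{2}}{3}$)
$\frac{35430}{F{\left(-293,-84 \right)}} = \frac{35430}{\left(- \frac{1}{3}\right) \left(-84\right) - \frac{\left(-293\right)^{2}}{3}} = \frac{35430}{28 - \frac{85849}{3}} = \frac{35430}{- \frac{85765}{3}} = 35430 \left(- \frac{3}{85765}\right) = - \frac{21258}{17153}$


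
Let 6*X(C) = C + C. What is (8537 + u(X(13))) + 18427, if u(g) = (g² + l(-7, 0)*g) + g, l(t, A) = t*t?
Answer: 244795/9 ≈ 27199.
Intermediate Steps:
l(t, A) = t²
X(C) = C/3 (X(C) = (C + C)/6 = (2*C)/6 = C/3)
u(g) = g² + 50*g (u(g) = (g² + (-7)²*g) + g = (g² + 49*g) + g = g² + 50*g)
(8537 + u(X(13))) + 18427 = (8537 + ((⅓)*13)*(50 + (⅓)*13)) + 18427 = (8537 + 13*(50 + 13/3)/3) + 18427 = (8537 + (13/3)*(163/3)) + 18427 = (8537 + 2119/9) + 18427 = 78952/9 + 18427 = 244795/9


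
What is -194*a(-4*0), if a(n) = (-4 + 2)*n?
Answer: 0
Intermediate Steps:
a(n) = -2*n
-194*a(-4*0) = -(-388)*(-4*0) = -(-388)*0 = -194*0 = 0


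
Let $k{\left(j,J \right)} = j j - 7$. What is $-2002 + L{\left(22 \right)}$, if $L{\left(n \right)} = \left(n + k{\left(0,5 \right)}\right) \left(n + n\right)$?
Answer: $-1342$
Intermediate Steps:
$k{\left(j,J \right)} = -7 + j^{2}$ ($k{\left(j,J \right)} = j^{2} - 7 = -7 + j^{2}$)
$L{\left(n \right)} = 2 n \left(-7 + n\right)$ ($L{\left(n \right)} = \left(n - \left(7 - 0^{2}\right)\right) \left(n + n\right) = \left(n + \left(-7 + 0\right)\right) 2 n = \left(n - 7\right) 2 n = \left(-7 + n\right) 2 n = 2 n \left(-7 + n\right)$)
$-2002 + L{\left(22 \right)} = -2002 + 2 \cdot 22 \left(-7 + 22\right) = -2002 + 2 \cdot 22 \cdot 15 = -2002 + 660 = -1342$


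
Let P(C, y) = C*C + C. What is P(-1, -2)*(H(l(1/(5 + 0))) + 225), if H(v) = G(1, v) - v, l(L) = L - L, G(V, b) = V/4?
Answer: 0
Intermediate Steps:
P(C, y) = C + C**2 (P(C, y) = C**2 + C = C + C**2)
G(V, b) = V/4 (G(V, b) = V*(1/4) = V/4)
l(L) = 0
H(v) = 1/4 - v (H(v) = (1/4)*1 - v = 1/4 - v)
P(-1, -2)*(H(l(1/(5 + 0))) + 225) = (-(1 - 1))*((1/4 - 1*0) + 225) = (-1*0)*((1/4 + 0) + 225) = 0*(1/4 + 225) = 0*(901/4) = 0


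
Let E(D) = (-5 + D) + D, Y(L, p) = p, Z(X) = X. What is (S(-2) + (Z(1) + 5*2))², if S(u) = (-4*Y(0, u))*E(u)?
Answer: 3721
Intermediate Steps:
E(D) = -5 + 2*D
S(u) = -4*u*(-5 + 2*u) (S(u) = (-4*u)*(-5 + 2*u) = -4*u*(-5 + 2*u))
(S(-2) + (Z(1) + 5*2))² = (4*(-2)*(5 - 2*(-2)) + (1 + 5*2))² = (4*(-2)*(5 + 4) + (1 + 10))² = (4*(-2)*9 + 11)² = (-72 + 11)² = (-61)² = 3721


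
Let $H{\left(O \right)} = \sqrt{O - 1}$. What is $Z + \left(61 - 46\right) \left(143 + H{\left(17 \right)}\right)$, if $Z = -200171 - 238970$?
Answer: $-436936$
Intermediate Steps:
$H{\left(O \right)} = \sqrt{-1 + O}$
$Z = -439141$ ($Z = -200171 - 238970 = -439141$)
$Z + \left(61 - 46\right) \left(143 + H{\left(17 \right)}\right) = -439141 + \left(61 - 46\right) \left(143 + \sqrt{-1 + 17}\right) = -439141 + \left(61 - 46\right) \left(143 + \sqrt{16}\right) = -439141 + 15 \left(143 + 4\right) = -439141 + 15 \cdot 147 = -439141 + 2205 = -436936$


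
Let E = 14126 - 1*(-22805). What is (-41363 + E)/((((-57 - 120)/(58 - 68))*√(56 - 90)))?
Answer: 22160*I*√34/3009 ≈ 42.942*I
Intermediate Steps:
E = 36931 (E = 14126 + 22805 = 36931)
(-41363 + E)/((((-57 - 120)/(58 - 68))*√(56 - 90))) = (-41363 + 36931)/((((-57 - 120)/(58 - 68))*√(56 - 90))) = -4432*(-5*I*√34/3009) = -(-22160)*I*√34/3009 = 22160*I*√34/3009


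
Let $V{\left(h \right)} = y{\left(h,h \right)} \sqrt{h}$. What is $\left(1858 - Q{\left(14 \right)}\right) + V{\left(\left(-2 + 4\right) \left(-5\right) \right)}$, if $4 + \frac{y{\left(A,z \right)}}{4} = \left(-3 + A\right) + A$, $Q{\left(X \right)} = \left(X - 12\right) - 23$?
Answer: $1879 - 108 i \sqrt{10} \approx 1879.0 - 341.53 i$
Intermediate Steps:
$Q{\left(X \right)} = -35 + X$ ($Q{\left(X \right)} = \left(-12 + X\right) - 23 = -35 + X$)
$y{\left(A,z \right)} = -28 + 8 A$ ($y{\left(A,z \right)} = -16 + 4 \left(\left(-3 + A\right) + A\right) = -16 + 4 \left(-3 + 2 A\right) = -16 + \left(-12 + 8 A\right) = -28 + 8 A$)
$V{\left(h \right)} = \sqrt{h} \left(-28 + 8 h\right)$ ($V{\left(h \right)} = \left(-28 + 8 h\right) \sqrt{h} = \sqrt{h} \left(-28 + 8 h\right)$)
$\left(1858 - Q{\left(14 \right)}\right) + V{\left(\left(-2 + 4\right) \left(-5\right) \right)} = \left(1858 - \left(-35 + 14\right)\right) + \sqrt{\left(-2 + 4\right) \left(-5\right)} \left(-28 + 8 \left(-2 + 4\right) \left(-5\right)\right) = \left(1858 - -21\right) + \sqrt{2 \left(-5\right)} \left(-28 + 8 \cdot 2 \left(-5\right)\right) = \left(1858 + 21\right) + \sqrt{-10} \left(-28 + 8 \left(-10\right)\right) = 1879 + i \sqrt{10} \left(-28 - 80\right) = 1879 + i \sqrt{10} \left(-108\right) = 1879 - 108 i \sqrt{10}$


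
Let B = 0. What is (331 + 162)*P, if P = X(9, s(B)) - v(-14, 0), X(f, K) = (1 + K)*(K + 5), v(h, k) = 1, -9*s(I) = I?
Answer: 1972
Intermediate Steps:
s(I) = -I/9
X(f, K) = (1 + K)*(5 + K)
P = 4 (P = (5 + (-⅑*0)² + 6*(-⅑*0)) - 1*1 = (5 + 0² + 6*0) - 1 = (5 + 0 + 0) - 1 = 5 - 1 = 4)
(331 + 162)*P = (331 + 162)*4 = 493*4 = 1972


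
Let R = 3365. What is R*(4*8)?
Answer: 107680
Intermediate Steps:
R*(4*8) = 3365*(4*8) = 3365*32 = 107680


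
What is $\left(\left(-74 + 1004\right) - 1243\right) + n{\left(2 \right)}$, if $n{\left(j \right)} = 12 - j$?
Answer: $-303$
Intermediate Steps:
$\left(\left(-74 + 1004\right) - 1243\right) + n{\left(2 \right)} = \left(\left(-74 + 1004\right) - 1243\right) + \left(12 - 2\right) = \left(930 - 1243\right) + \left(12 - 2\right) = -313 + 10 = -303$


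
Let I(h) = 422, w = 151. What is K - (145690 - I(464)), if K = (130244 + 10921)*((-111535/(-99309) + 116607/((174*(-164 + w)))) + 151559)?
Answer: 533826328483068949/24959662 ≈ 2.1388e+10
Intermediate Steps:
K = 533829954323248365/24959662 (K = (130244 + 10921)*((-111535/(-99309) + 116607/((174*(-164 + 151)))) + 151559) = 141165*((-111535*(-1/99309) + 116607/((174*(-13)))) + 151559) = 141165*((111535/99309 + 116607/(-2262)) + 151559) = 141165*((111535/99309 + 116607*(-1/2262)) + 151559) = 141165*((111535/99309 - 38869/754) + 151559) = 141165*(-3775944131/74878986 + 151559) = 141165*(11344808295043/74878986) = 533829954323248365/24959662 ≈ 2.1388e+10)
K - (145690 - I(464)) = 533829954323248365/24959662 - (145690 - 1*422) = 533829954323248365/24959662 - (145690 - 422) = 533829954323248365/24959662 - 1*145268 = 533829954323248365/24959662 - 145268 = 533826328483068949/24959662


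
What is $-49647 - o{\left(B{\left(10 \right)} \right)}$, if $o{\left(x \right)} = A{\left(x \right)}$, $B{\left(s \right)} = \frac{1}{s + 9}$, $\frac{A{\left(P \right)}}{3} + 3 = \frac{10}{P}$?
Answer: $-50208$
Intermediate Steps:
$A{\left(P \right)} = -9 + \frac{30}{P}$ ($A{\left(P \right)} = -9 + 3 \frac{10}{P} = -9 + \frac{30}{P}$)
$B{\left(s \right)} = \frac{1}{9 + s}$
$o{\left(x \right)} = -9 + \frac{30}{x}$
$-49647 - o{\left(B{\left(10 \right)} \right)} = -49647 - \left(-9 + \frac{30}{\frac{1}{9 + 10}}\right) = -49647 - \left(-9 + \frac{30}{\frac{1}{19}}\right) = -49647 - \left(-9 + 30 \frac{1}{\frac{1}{19}}\right) = -49647 - \left(-9 + 30 \cdot 19\right) = -49647 - \left(-9 + 570\right) = -49647 - 561 = -50208$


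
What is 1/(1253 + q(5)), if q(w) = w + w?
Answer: 1/1263 ≈ 0.00079177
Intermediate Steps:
q(w) = 2*w
1/(1253 + q(5)) = 1/(1253 + 2*5) = 1/(1253 + 10) = 1/1263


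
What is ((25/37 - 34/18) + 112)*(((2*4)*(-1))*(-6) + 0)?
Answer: 590272/111 ≈ 5317.8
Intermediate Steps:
((25/37 - 34/18) + 112)*(((2*4)*(-1))*(-6) + 0) = ((25*(1/37) - 34*1/18) + 112)*((8*(-1))*(-6) + 0) = ((25/37 - 17/9) + 112)*(-8*(-6) + 0) = (-404/333 + 112)*(48 + 0) = (36892/333)*48 = 590272/111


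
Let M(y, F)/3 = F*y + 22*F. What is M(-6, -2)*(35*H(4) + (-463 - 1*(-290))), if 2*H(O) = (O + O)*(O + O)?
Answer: -90912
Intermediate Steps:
M(y, F) = 66*F + 3*F*y (M(y, F) = 3*(F*y + 22*F) = 3*(22*F + F*y) = 66*F + 3*F*y)
H(O) = 2*O² (H(O) = ((O + O)*(O + O))/2 = ((2*O)*(2*O))/2 = (4*O²)/2 = 2*O²)
M(-6, -2)*(35*H(4) + (-463 - 1*(-290))) = (3*(-2)*(22 - 6))*(35*(2*4²) + (-463 - 1*(-290))) = (3*(-2)*16)*(35*(2*16) + (-463 + 290)) = -96*(35*32 - 173) = -96*(1120 - 173) = -96*947 = -90912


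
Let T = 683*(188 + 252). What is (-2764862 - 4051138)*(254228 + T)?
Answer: -3781162368000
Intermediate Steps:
T = 300520 (T = 683*440 = 300520)
(-2764862 - 4051138)*(254228 + T) = (-2764862 - 4051138)*(254228 + 300520) = -6816000*554748 = -3781162368000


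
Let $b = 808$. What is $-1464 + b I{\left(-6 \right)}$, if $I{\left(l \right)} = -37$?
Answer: $-31360$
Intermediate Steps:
$-1464 + b I{\left(-6 \right)} = -1464 + 808 \left(-37\right) = -1464 - 29896 = -31360$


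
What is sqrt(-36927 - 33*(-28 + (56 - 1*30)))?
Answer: I*sqrt(36861) ≈ 191.99*I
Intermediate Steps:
sqrt(-36927 - 33*(-28 + (56 - 1*30))) = sqrt(-36927 - 33*(-28 + (56 - 30))) = sqrt(-36927 - 33*(-28 + 26)) = sqrt(-36927 - 33*(-2)) = sqrt(-36927 + 66) = sqrt(-36861) = I*sqrt(36861)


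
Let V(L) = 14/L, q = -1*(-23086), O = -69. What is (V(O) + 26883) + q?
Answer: 3447847/69 ≈ 49969.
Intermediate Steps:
q = 23086
(V(O) + 26883) + q = (14/(-69) + 26883) + 23086 = (14*(-1/69) + 26883) + 23086 = (-14/69 + 26883) + 23086 = 1854913/69 + 23086 = 3447847/69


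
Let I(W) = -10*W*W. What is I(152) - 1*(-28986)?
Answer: -202054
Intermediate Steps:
I(W) = -10*W²
I(152) - 1*(-28986) = -10*152² - 1*(-28986) = -10*23104 + 28986 = -231040 + 28986 = -202054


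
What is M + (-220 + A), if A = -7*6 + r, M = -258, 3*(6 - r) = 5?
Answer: -1547/3 ≈ -515.67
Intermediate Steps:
r = 13/3 (r = 6 - 1/3*5 = 6 - 5/3 = 13/3 ≈ 4.3333)
A = -113/3 (A = -7*6 + 13/3 = -42 + 13/3 = -113/3 ≈ -37.667)
M + (-220 + A) = -258 + (-220 - 113/3) = -258 - 773/3 = -1547/3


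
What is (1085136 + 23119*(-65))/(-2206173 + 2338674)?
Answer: -417599/132501 ≈ -3.1517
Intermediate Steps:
(1085136 + 23119*(-65))/(-2206173 + 2338674) = (1085136 - 1502735)/132501 = -417599*1/132501 = -417599/132501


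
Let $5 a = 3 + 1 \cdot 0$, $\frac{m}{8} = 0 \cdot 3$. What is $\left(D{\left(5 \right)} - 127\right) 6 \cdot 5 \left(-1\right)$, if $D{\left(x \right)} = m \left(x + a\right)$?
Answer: $3810$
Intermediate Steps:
$m = 0$ ($m = 8 \cdot 0 \cdot 3 = 8 \cdot 0 = 0$)
$a = \frac{3}{5}$ ($a = \frac{3 + 1 \cdot 0}{5} = \frac{3 + 0}{5} = \frac{1}{5} \cdot 3 = \frac{3}{5} \approx 0.6$)
$D{\left(x \right)} = 0$ ($D{\left(x \right)} = 0 \left(x + \frac{3}{5}\right) = 0 \left(\frac{3}{5} + x\right) = 0$)
$\left(D{\left(5 \right)} - 127\right) 6 \cdot 5 \left(-1\right) = \left(0 - 127\right) 6 \cdot 5 \left(-1\right) = - 127 \cdot 30 \left(-1\right) = \left(-127\right) \left(-30\right) = 3810$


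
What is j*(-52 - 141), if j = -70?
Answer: 13510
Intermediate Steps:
j*(-52 - 141) = -70*(-52 - 141) = -70*(-193) = 13510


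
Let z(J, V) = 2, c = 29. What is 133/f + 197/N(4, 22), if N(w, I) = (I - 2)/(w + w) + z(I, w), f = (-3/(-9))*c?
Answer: 15017/261 ≈ 57.536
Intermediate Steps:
f = 29/3 (f = -3/(-9)*29 = -3*(-⅑)*29 = (⅓)*29 = 29/3 ≈ 9.6667)
N(w, I) = 2 + (-2 + I)/(2*w) (N(w, I) = (I - 2)/(w + w) + 2 = (-2 + I)/((2*w)) + 2 = (-2 + I)*(1/(2*w)) + 2 = (-2 + I)/(2*w) + 2 = 2 + (-2 + I)/(2*w))
133/f + 197/N(4, 22) = 133/(29/3) + 197/(((½)*(-2 + 22 + 4*4)/4)) = 133*(3/29) + 197/(((½)*(¼)*(-2 + 22 + 16))) = 399/29 + 197/(((½)*(¼)*36)) = 399/29 + 197/(9/2) = 399/29 + 197*(2/9) = 399/29 + 394/9 = 15017/261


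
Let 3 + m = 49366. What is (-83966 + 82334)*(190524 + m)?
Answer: -391495584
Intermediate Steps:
m = 49363 (m = -3 + 49366 = 49363)
(-83966 + 82334)*(190524 + m) = (-83966 + 82334)*(190524 + 49363) = -1632*239887 = -391495584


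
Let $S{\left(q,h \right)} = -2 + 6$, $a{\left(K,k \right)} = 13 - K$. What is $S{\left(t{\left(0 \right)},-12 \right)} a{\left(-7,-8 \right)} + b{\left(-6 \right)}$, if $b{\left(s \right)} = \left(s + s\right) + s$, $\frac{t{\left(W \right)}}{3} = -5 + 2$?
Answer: $62$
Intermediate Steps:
$t{\left(W \right)} = -9$ ($t{\left(W \right)} = 3 \left(-5 + 2\right) = 3 \left(-3\right) = -9$)
$S{\left(q,h \right)} = 4$
$b{\left(s \right)} = 3 s$ ($b{\left(s \right)} = 2 s + s = 3 s$)
$S{\left(t{\left(0 \right)},-12 \right)} a{\left(-7,-8 \right)} + b{\left(-6 \right)} = 4 \left(13 - -7\right) + 3 \left(-6\right) = 4 \left(13 + 7\right) - 18 = 4 \cdot 20 - 18 = 80 - 18 = 62$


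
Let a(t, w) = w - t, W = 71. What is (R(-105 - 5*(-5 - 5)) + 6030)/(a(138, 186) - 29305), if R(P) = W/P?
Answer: -331579/1609135 ≈ -0.20606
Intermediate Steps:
R(P) = 71/P
(R(-105 - 5*(-5 - 5)) + 6030)/(a(138, 186) - 29305) = (71/(-105 - 5*(-5 - 5)) + 6030)/((186 - 1*138) - 29305) = (71/(-105 - 5*(-10)) + 6030)/((186 - 138) - 29305) = (71/(-105 + 50) + 6030)/(48 - 29305) = (71/(-55) + 6030)/(-29257) = (71*(-1/55) + 6030)*(-1/29257) = (-71/55 + 6030)*(-1/29257) = (331579/55)*(-1/29257) = -331579/1609135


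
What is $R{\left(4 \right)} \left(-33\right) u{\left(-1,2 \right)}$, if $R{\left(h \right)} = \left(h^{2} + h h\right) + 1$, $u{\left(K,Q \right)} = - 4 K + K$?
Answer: $-3267$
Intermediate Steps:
$u{\left(K,Q \right)} = - 3 K$
$R{\left(h \right)} = 1 + 2 h^{2}$ ($R{\left(h \right)} = \left(h^{2} + h^{2}\right) + 1 = 2 h^{2} + 1 = 1 + 2 h^{2}$)
$R{\left(4 \right)} \left(-33\right) u{\left(-1,2 \right)} = \left(1 + 2 \cdot 4^{2}\right) \left(-33\right) \left(\left(-3\right) \left(-1\right)\right) = \left(1 + 2 \cdot 16\right) \left(-33\right) 3 = \left(1 + 32\right) \left(-33\right) 3 = 33 \left(-33\right) 3 = \left(-1089\right) 3 = -3267$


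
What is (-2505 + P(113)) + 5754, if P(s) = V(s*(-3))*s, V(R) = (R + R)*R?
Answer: 25975395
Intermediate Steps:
V(R) = 2*R² (V(R) = (2*R)*R = 2*R²)
P(s) = 18*s³ (P(s) = (2*(s*(-3))²)*s = (2*(-3*s)²)*s = (2*(9*s²))*s = (18*s²)*s = 18*s³)
(-2505 + P(113)) + 5754 = (-2505 + 18*113³) + 5754 = (-2505 + 18*1442897) + 5754 = (-2505 + 25972146) + 5754 = 25969641 + 5754 = 25975395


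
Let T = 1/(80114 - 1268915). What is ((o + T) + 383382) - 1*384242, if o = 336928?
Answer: 399517974467/1188801 ≈ 3.3607e+5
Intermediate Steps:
T = -1/1188801 (T = 1/(-1188801) = -1/1188801 ≈ -8.4118e-7)
((o + T) + 383382) - 1*384242 = ((336928 - 1/1188801) + 383382) - 1*384242 = (400540343327/1188801 + 383382) - 384242 = 856305248309/1188801 - 384242 = 399517974467/1188801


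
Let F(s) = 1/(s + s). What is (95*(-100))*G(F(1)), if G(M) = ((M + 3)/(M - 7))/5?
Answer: 13300/13 ≈ 1023.1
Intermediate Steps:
F(s) = 1/(2*s)
G(M) = (3 + M)/(5*(-7 + M)) (G(M) = ((3 + M)/(-7 + M))*(⅕) = (3 + M)/(5*(-7 + M)))
(95*(-100))*G(F(1)) = (95*(-100))*((3 + (½)/1)/(5*(-7 + (½)/1))) = -1900*(3 + (½)*1)/(-7 + (½)*1) = -1900*(3 + ½)/(-7 + ½) = -1900*7/((-13/2)*2) = -1900*(-2)*7/(13*2) = -9500*(-7/65) = 13300/13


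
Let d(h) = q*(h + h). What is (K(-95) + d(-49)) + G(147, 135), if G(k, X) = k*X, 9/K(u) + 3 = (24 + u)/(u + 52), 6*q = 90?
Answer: 1065363/58 ≈ 18368.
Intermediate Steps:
q = 15 (q = (⅙)*90 = 15)
d(h) = 30*h (d(h) = 15*(h + h) = 15*(2*h) = 30*h)
K(u) = 9/(-3 + (24 + u)/(52 + u)) (K(u) = 9/(-3 + (24 + u)/(u + 52)) = 9/(-3 + (24 + u)/(52 + u)))
G(k, X) = X*k
(K(-95) + d(-49)) + G(147, 135) = (9*(-52 - 1*(-95))/(2*(66 - 95)) + 30*(-49)) + 135*147 = ((9/2)*(-52 + 95)/(-29) - 1470) + 19845 = ((9/2)*(-1/29)*43 - 1470) + 19845 = (-387/58 - 1470) + 19845 = -85647/58 + 19845 = 1065363/58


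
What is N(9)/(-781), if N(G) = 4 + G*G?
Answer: -85/781 ≈ -0.10883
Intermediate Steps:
N(G) = 4 + G²
N(9)/(-781) = (4 + 9²)/(-781) = (4 + 81)*(-1/781) = 85*(-1/781) = -85/781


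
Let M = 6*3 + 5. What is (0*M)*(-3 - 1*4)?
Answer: 0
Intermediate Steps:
M = 23 (M = 18 + 5 = 23)
(0*M)*(-3 - 1*4) = (0*23)*(-3 - 1*4) = 0*(-3 - 4) = 0*(-7) = 0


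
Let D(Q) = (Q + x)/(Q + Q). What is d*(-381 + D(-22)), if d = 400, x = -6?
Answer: -1673600/11 ≈ -1.5215e+5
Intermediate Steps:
D(Q) = (-6 + Q)/(2*Q) (D(Q) = (Q - 6)/(Q + Q) = (-6 + Q)/((2*Q)) = (-6 + Q)*(1/(2*Q)) = (-6 + Q)/(2*Q))
d*(-381 + D(-22)) = 400*(-381 + (1/2)*(-6 - 22)/(-22)) = 400*(-381 + (1/2)*(-1/22)*(-28)) = 400*(-381 + 7/11) = 400*(-4184/11) = -1673600/11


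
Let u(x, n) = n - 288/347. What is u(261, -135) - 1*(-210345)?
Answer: 72942582/347 ≈ 2.1021e+5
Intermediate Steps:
u(x, n) = -288/347 + n (u(x, n) = n - 288*1/347 = n - 288/347 = -288/347 + n)
u(261, -135) - 1*(-210345) = (-288/347 - 135) - 1*(-210345) = -47133/347 + 210345 = 72942582/347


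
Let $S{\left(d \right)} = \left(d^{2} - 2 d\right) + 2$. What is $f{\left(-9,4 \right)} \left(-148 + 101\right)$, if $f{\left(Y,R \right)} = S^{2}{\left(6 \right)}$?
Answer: $-31772$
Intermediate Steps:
$S{\left(d \right)} = 2 + d^{2} - 2 d$
$f{\left(Y,R \right)} = 676$ ($f{\left(Y,R \right)} = \left(2 + 6^{2} - 12\right)^{2} = \left(2 + 36 - 12\right)^{2} = 26^{2} = 676$)
$f{\left(-9,4 \right)} \left(-148 + 101\right) = 676 \left(-148 + 101\right) = 676 \left(-47\right) = -31772$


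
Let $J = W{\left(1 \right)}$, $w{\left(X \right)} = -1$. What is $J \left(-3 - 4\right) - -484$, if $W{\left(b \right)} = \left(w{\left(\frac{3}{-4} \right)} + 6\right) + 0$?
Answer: $449$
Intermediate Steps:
$W{\left(b \right)} = 5$ ($W{\left(b \right)} = \left(-1 + 6\right) + 0 = 5 + 0 = 5$)
$J = 5$
$J \left(-3 - 4\right) - -484 = 5 \left(-3 - 4\right) - -484 = 5 \left(-7\right) + 484 = -35 + 484 = 449$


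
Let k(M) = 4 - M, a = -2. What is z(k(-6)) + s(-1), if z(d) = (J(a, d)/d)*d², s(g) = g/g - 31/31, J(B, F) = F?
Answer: 100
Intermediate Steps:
s(g) = 0 (s(g) = 1 - 31*1/31 = 1 - 1 = 0)
z(d) = d² (z(d) = (d/d)*d² = 1*d² = d²)
z(k(-6)) + s(-1) = (4 - 1*(-6))² + 0 = (4 + 6)² + 0 = 10² + 0 = 100 + 0 = 100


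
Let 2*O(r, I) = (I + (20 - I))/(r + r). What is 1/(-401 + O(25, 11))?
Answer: -5/2004 ≈ -0.0024950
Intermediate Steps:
O(r, I) = 5/r (O(r, I) = ((I + (20 - I))/(r + r))/2 = (20/((2*r)))/2 = (20*(1/(2*r)))/2 = (10/r)/2 = 5/r)
1/(-401 + O(25, 11)) = 1/(-401 + 5/25) = 1/(-401 + 5*(1/25)) = 1/(-401 + ⅕) = 1/(-2004/5) = -5/2004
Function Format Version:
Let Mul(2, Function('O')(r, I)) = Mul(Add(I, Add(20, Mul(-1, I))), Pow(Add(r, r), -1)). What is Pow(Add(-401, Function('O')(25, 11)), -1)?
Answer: Rational(-5, 2004) ≈ -0.0024950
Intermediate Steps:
Function('O')(r, I) = Mul(5, Pow(r, -1)) (Function('O')(r, I) = Mul(Rational(1, 2), Mul(Add(I, Add(20, Mul(-1, I))), Pow(Add(r, r), -1))) = Mul(Rational(1, 2), Mul(20, Pow(Mul(2, r), -1))) = Mul(Rational(1, 2), Mul(20, Mul(Rational(1, 2), Pow(r, -1)))) = Mul(Rational(1, 2), Mul(10, Pow(r, -1))) = Mul(5, Pow(r, -1)))
Pow(Add(-401, Function('O')(25, 11)), -1) = Pow(Add(-401, Mul(5, Pow(25, -1))), -1) = Pow(Add(-401, Mul(5, Rational(1, 25))), -1) = Pow(Add(-401, Rational(1, 5)), -1) = Pow(Rational(-2004, 5), -1) = Rational(-5, 2004)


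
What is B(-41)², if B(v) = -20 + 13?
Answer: 49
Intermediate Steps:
B(v) = -7
B(-41)² = (-7)² = 49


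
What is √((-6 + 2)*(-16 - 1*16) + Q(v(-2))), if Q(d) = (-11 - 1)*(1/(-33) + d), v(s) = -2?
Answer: 2*√4609/11 ≈ 12.344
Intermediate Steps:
Q(d) = 4/11 - 12*d (Q(d) = -12*(-1/33 + d) = 4/11 - 12*d)
√((-6 + 2)*(-16 - 1*16) + Q(v(-2))) = √((-6 + 2)*(-16 - 1*16) + (4/11 - 12*(-2))) = √(-4*(-16 - 16) + (4/11 + 24)) = √(-4*(-32) + 268/11) = √(128 + 268/11) = √(1676/11) = 2*√4609/11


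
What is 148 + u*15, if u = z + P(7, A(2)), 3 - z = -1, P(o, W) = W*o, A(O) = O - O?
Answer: 208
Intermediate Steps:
A(O) = 0
z = 4 (z = 3 - 1*(-1) = 3 + 1 = 4)
u = 4 (u = 4 + 0*7 = 4 + 0 = 4)
148 + u*15 = 148 + 4*15 = 148 + 60 = 208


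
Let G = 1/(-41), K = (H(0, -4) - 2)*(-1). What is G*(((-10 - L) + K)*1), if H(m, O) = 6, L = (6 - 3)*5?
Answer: 29/41 ≈ 0.70732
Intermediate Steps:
L = 15 (L = 3*5 = 15)
K = -4 (K = (6 - 2)*(-1) = 4*(-1) = -4)
G = -1/41 ≈ -0.024390
G*(((-10 - L) + K)*1) = -((-10 - 1*15) - 4)/41 = -((-10 - 15) - 4)/41 = -(-25 - 4)/41 = -(-29)/41 = -1/41*(-29) = 29/41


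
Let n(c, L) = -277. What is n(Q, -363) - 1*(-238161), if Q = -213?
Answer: 237884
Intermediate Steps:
n(Q, -363) - 1*(-238161) = -277 - 1*(-238161) = -277 + 238161 = 237884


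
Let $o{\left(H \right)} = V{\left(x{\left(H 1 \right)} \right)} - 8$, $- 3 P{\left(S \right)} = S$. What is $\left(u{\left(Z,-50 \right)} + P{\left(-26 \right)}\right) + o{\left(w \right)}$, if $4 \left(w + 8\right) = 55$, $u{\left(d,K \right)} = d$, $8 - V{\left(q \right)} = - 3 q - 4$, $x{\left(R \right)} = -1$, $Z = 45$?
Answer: $\frac{164}{3} \approx 54.667$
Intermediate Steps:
$V{\left(q \right)} = 12 + 3 q$ ($V{\left(q \right)} = 8 - \left(- 3 q - 4\right) = 8 - \left(-4 - 3 q\right) = 8 + \left(4 + 3 q\right) = 12 + 3 q$)
$w = \frac{23}{4}$ ($w = -8 + \frac{1}{4} \cdot 55 = -8 + \frac{55}{4} = \frac{23}{4} \approx 5.75$)
$P{\left(S \right)} = - \frac{S}{3}$
$o{\left(H \right)} = 1$ ($o{\left(H \right)} = \left(12 + 3 \left(-1\right)\right) - 8 = \left(12 - 3\right) - 8 = 9 - 8 = 1$)
$\left(u{\left(Z,-50 \right)} + P{\left(-26 \right)}\right) + o{\left(w \right)} = \left(45 - - \frac{26}{3}\right) + 1 = \left(45 + \frac{26}{3}\right) + 1 = \frac{161}{3} + 1 = \frac{164}{3}$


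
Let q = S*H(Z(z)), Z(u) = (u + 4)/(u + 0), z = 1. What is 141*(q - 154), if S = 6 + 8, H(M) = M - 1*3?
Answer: -17766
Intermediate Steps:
Z(u) = (4 + u)/u
H(M) = -3 + M (H(M) = M - 3 = -3 + M)
S = 14
q = 28 (q = 14*(-3 + (4 + 1)/1) = 14*(-3 + 1*5) = 14*(-3 + 5) = 14*2 = 28)
141*(q - 154) = 141*(28 - 154) = 141*(-126) = -17766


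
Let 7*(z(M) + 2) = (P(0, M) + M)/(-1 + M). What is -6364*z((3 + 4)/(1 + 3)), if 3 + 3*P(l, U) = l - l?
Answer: 82732/7 ≈ 11819.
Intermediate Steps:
P(l, U) = -1 (P(l, U) = -1 + (l - l)/3 = -1 + (⅓)*0 = -1 + 0 = -1)
z(M) = -13/7 (z(M) = -2 + ((-1 + M)/(-1 + M))/7 = -2 + (⅐)*1 = -2 + ⅐ = -13/7)
-6364*z((3 + 4)/(1 + 3)) = -6364*(-13/7) = 82732/7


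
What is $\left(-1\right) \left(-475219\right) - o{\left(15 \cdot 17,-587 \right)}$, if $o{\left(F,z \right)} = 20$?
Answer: $475199$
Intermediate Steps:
$\left(-1\right) \left(-475219\right) - o{\left(15 \cdot 17,-587 \right)} = \left(-1\right) \left(-475219\right) - 20 = 475219 - 20 = 475199$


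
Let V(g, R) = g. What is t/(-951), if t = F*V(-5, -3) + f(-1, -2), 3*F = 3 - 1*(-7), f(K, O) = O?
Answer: 56/2853 ≈ 0.019628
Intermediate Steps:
F = 10/3 (F = (3 - 1*(-7))/3 = (3 + 7)/3 = (⅓)*10 = 10/3 ≈ 3.3333)
t = -56/3 (t = (10/3)*(-5) - 2 = -50/3 - 2 = -56/3 ≈ -18.667)
t/(-951) = -56/3/(-951) = -56/3*(-1/951) = 56/2853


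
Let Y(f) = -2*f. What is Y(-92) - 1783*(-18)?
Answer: 32278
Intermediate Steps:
Y(-92) - 1783*(-18) = -2*(-92) - 1783*(-18) = 184 - 1*(-32094) = 184 + 32094 = 32278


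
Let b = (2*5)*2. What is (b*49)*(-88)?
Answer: -86240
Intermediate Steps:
b = 20 (b = 10*2 = 20)
(b*49)*(-88) = (20*49)*(-88) = 980*(-88) = -86240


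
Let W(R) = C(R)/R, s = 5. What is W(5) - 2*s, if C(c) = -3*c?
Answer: -13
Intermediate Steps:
W(R) = -3 (W(R) = (-3*R)/R = -3)
W(5) - 2*s = -3 - 2*5 = -3 - 10 = -13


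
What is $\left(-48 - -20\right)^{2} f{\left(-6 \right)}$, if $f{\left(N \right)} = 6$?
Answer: $4704$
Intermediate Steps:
$\left(-48 - -20\right)^{2} f{\left(-6 \right)} = \left(-48 - -20\right)^{2} \cdot 6 = \left(-48 + 20\right)^{2} \cdot 6 = \left(-28\right)^{2} \cdot 6 = 784 \cdot 6 = 4704$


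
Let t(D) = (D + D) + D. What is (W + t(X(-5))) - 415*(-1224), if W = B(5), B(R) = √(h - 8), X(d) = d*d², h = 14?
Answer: 507585 + √6 ≈ 5.0759e+5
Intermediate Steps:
X(d) = d³
t(D) = 3*D (t(D) = 2*D + D = 3*D)
B(R) = √6 (B(R) = √(14 - 8) = √6)
W = √6 ≈ 2.4495
(W + t(X(-5))) - 415*(-1224) = (√6 + 3*(-5)³) - 415*(-1224) = (√6 + 3*(-125)) + 507960 = (√6 - 375) + 507960 = (-375 + √6) + 507960 = 507585 + √6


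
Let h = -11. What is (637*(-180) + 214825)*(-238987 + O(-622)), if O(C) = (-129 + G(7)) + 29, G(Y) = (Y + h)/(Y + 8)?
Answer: -71844528197/3 ≈ -2.3948e+10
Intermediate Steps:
G(Y) = (-11 + Y)/(8 + Y) (G(Y) = (Y - 11)/(Y + 8) = (-11 + Y)/(8 + Y))
O(C) = -1504/15 (O(C) = (-129 + (-11 + 7)/(8 + 7)) + 29 = (-129 - 4/15) + 29 = -1939/15 + 29 = -1504/15)
(637*(-180) + 214825)*(-238987 + O(-622)) = (637*(-180) + 214825)*(-238987 - 1504/15) = (-114660 + 214825)*(-3586309/15) = 100165*(-3586309/15) = -71844528197/3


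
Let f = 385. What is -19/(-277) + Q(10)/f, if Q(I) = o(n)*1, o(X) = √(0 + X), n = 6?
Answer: 19/277 + √6/385 ≈ 0.074954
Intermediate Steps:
o(X) = √X
Q(I) = √6 (Q(I) = √6*1 = √6)
-19/(-277) + Q(10)/f = -19/(-277) + √6/385 = -19*(-1/277) + √6*(1/385) = 19/277 + √6/385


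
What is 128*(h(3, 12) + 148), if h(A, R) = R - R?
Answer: 18944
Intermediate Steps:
h(A, R) = 0
128*(h(3, 12) + 148) = 128*(0 + 148) = 128*148 = 18944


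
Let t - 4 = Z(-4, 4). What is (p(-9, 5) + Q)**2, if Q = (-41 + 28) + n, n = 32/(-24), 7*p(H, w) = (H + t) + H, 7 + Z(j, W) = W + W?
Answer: 115600/441 ≈ 262.13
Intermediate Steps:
Z(j, W) = -7 + 2*W (Z(j, W) = -7 + (W + W) = -7 + 2*W)
t = 5 (t = 4 + (-7 + 2*4) = 4 + (-7 + 8) = 4 + 1 = 5)
p(H, w) = 5/7 + 2*H/7 (p(H, w) = ((H + 5) + H)/7 = ((5 + H) + H)/7 = (5 + 2*H)/7 = 5/7 + 2*H/7)
n = -4/3 (n = 32*(-1/24) = -4/3 ≈ -1.3333)
Q = -43/3 (Q = (-41 + 28) - 4/3 = -13 - 4/3 = -43/3 ≈ -14.333)
(p(-9, 5) + Q)**2 = ((5/7 + (2/7)*(-9)) - 43/3)**2 = ((5/7 - 18/7) - 43/3)**2 = (-13/7 - 43/3)**2 = (-340/21)**2 = 115600/441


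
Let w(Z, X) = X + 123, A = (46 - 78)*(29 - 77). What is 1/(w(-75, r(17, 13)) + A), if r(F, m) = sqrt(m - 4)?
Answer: 1/1662 ≈ 0.00060168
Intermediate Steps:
A = 1536 (A = -32*(-48) = 1536)
r(F, m) = sqrt(-4 + m)
w(Z, X) = 123 + X
1/(w(-75, r(17, 13)) + A) = 1/((123 + sqrt(-4 + 13)) + 1536) = 1/((123 + sqrt(9)) + 1536) = 1/((123 + 3) + 1536) = 1/(126 + 1536) = 1/1662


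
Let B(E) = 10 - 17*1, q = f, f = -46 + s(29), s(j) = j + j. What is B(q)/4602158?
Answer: -7/4602158 ≈ -1.5210e-6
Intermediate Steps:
s(j) = 2*j
f = 12 (f = -46 + 2*29 = -46 + 58 = 12)
q = 12
B(E) = -7 (B(E) = 10 - 17 = -7)
B(q)/4602158 = -7/4602158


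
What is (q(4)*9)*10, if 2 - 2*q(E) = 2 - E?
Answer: 180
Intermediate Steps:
q(E) = E/2 (q(E) = 1 - (2 - E)/2 = 1 + (-1 + E/2) = E/2)
(q(4)*9)*10 = (((½)*4)*9)*10 = (2*9)*10 = 18*10 = 180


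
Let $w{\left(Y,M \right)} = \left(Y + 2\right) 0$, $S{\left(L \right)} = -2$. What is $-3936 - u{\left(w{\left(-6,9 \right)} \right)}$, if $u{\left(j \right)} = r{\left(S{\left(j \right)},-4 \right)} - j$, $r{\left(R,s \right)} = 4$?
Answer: $-3940$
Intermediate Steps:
$w{\left(Y,M \right)} = 0$ ($w{\left(Y,M \right)} = \left(2 + Y\right) 0 = 0$)
$u{\left(j \right)} = 4 - j$
$-3936 - u{\left(w{\left(-6,9 \right)} \right)} = -3936 - \left(4 - 0\right) = -3936 - \left(4 + 0\right) = -3936 - 4 = -3940$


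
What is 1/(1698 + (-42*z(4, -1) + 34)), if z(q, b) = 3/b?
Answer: 1/1858 ≈ 0.00053821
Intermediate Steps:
1/(1698 + (-42*z(4, -1) + 34)) = 1/(1698 + (-126/(-1) + 34)) = 1/(1698 + (-126*(-1) + 34)) = 1/(1698 + (-42*(-3) + 34)) = 1/(1698 + (126 + 34)) = 1/(1698 + 160) = 1/1858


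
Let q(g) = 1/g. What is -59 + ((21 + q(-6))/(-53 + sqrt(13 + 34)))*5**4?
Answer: -5118373/16572 - 78125*sqrt(47)/16572 ≈ -341.18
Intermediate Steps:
-59 + ((21 + q(-6))/(-53 + sqrt(13 + 34)))*5**4 = -59 + ((21 + 1/(-6))/(-53 + sqrt(13 + 34)))*5**4 = -59 + ((21 - 1/6)/(-53 + sqrt(47)))*625 = -59 + (125/(6*(-53 + sqrt(47))))*625 = -59 + 78125/(6*(-53 + sqrt(47)))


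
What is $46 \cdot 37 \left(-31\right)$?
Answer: $-52762$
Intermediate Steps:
$46 \cdot 37 \left(-31\right) = 1702 \left(-31\right) = -52762$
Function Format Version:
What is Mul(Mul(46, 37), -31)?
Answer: -52762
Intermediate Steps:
Mul(Mul(46, 37), -31) = Mul(1702, -31) = -52762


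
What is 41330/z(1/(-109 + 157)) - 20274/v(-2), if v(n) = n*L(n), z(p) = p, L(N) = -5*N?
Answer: 19848537/10 ≈ 1.9849e+6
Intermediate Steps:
v(n) = -5*n² (v(n) = n*(-5*n) = -5*n²)
41330/z(1/(-109 + 157)) - 20274/v(-2) = 41330/(1/(-109 + 157)) - 20274/((-5*(-2)²)) = 41330/(1/48) - 20274/((-5*4)) = 41330/(1/48) - 20274/(-20) = 41330*48 - 20274*(-1/20) = 1983840 + 10137/10 = 19848537/10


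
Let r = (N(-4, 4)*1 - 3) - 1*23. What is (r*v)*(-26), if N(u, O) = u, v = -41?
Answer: -31980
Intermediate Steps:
r = -30 (r = (-4*1 - 3) - 1*23 = (-4 - 3) - 23 = -7 - 23 = -30)
(r*v)*(-26) = -30*(-41)*(-26) = 1230*(-26) = -31980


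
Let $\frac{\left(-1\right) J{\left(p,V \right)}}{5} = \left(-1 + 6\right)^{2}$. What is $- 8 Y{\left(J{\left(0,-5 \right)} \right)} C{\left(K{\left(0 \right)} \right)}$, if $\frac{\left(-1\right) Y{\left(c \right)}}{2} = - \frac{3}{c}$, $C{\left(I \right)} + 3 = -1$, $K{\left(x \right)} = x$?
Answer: $- \frac{192}{125} \approx -1.536$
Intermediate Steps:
$C{\left(I \right)} = -4$ ($C{\left(I \right)} = -3 - 1 = -4$)
$J{\left(p,V \right)} = -125$ ($J{\left(p,V \right)} = - 5 \left(-1 + 6\right)^{2} = - 5 \cdot 5^{2} = \left(-5\right) 25 = -125$)
$Y{\left(c \right)} = \frac{6}{c}$ ($Y{\left(c \right)} = - 2 \left(- \frac{3}{c}\right) = \frac{6}{c}$)
$- 8 Y{\left(J{\left(0,-5 \right)} \right)} C{\left(K{\left(0 \right)} \right)} = - 8 \frac{6}{-125} \left(-4\right) = - 8 \cdot 6 \left(- \frac{1}{125}\right) \left(-4\right) = \left(-8\right) \left(- \frac{6}{125}\right) \left(-4\right) = \frac{48}{125} \left(-4\right) = - \frac{192}{125}$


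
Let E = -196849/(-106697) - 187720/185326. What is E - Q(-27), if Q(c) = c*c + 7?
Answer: -382552944591/520361269 ≈ -735.17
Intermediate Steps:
Q(c) = 7 + c**2 (Q(c) = c**2 + 7 = 7 + c**2)
E = 432949393/520361269 (E = -196849*(-1/106697) - 187720*1/185326 = 196849/106697 - 4940/4877 = 432949393/520361269 ≈ 0.83202)
E - Q(-27) = 432949393/520361269 - (7 + (-27)**2) = 432949393/520361269 - (7 + 729) = 432949393/520361269 - 1*736 = 432949393/520361269 - 736 = -382552944591/520361269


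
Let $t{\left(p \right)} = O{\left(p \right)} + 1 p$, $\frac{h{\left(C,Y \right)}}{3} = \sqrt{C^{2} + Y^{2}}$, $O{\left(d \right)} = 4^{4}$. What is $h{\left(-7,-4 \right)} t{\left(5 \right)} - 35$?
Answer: $-35 + 783 \sqrt{65} \approx 6277.8$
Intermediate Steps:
$O{\left(d \right)} = 256$
$h{\left(C,Y \right)} = 3 \sqrt{C^{2} + Y^{2}}$
$t{\left(p \right)} = 256 + p$ ($t{\left(p \right)} = 256 + 1 p = 256 + p$)
$h{\left(-7,-4 \right)} t{\left(5 \right)} - 35 = 3 \sqrt{\left(-7\right)^{2} + \left(-4\right)^{2}} \left(256 + 5\right) - 35 = 3 \sqrt{49 + 16} \cdot 261 - 35 = 3 \sqrt{65} \cdot 261 - 35 = 783 \sqrt{65} - 35 = -35 + 783 \sqrt{65}$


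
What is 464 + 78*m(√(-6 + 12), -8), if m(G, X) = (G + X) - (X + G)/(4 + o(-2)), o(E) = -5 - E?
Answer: 464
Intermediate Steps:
m(G, X) = 0 (m(G, X) = (G + X) - (X + G)/(4 + (-5 - 1*(-2))) = (G + X) - (G + X)/(4 + (-5 + 2)) = (G + X) - (G + X)/(4 - 3) = (G + X) - (G + X)/1 = (G + X) - (G + X) = (G + X) + (-G - X) = 0)
464 + 78*m(√(-6 + 12), -8) = 464 + 78*0 = 464 + 0 = 464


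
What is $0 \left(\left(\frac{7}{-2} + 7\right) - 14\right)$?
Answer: $0$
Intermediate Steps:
$0 \left(\left(\frac{7}{-2} + 7\right) - 14\right) = 0 \left(\left(7 \left(- \frac{1}{2}\right) + 7\right) - 14\right) = 0 \left(\left(- \frac{7}{2} + 7\right) - 14\right) = 0 \left(\frac{7}{2} - 14\right) = 0 \left(- \frac{21}{2}\right) = 0$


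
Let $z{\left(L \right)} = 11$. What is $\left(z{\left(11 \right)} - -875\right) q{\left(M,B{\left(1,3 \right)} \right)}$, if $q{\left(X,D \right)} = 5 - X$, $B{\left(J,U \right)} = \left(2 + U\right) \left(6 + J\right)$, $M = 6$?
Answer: $-886$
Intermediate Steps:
$\left(z{\left(11 \right)} - -875\right) q{\left(M,B{\left(1,3 \right)} \right)} = \left(11 - -875\right) \left(5 - 6\right) = \left(11 + 875\right) \left(5 - 6\right) = 886 \left(-1\right) = -886$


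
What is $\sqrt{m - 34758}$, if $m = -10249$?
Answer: $i \sqrt{45007} \approx 212.15 i$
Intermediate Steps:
$\sqrt{m - 34758} = \sqrt{-10249 - 34758} = \sqrt{-45007} = i \sqrt{45007}$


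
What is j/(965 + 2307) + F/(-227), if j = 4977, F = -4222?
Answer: 14944163/742744 ≈ 20.120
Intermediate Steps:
j/(965 + 2307) + F/(-227) = 4977/(965 + 2307) - 4222/(-227) = 4977/3272 - 4222*(-1/227) = 4977*(1/3272) + 4222/227 = 4977/3272 + 4222/227 = 14944163/742744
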